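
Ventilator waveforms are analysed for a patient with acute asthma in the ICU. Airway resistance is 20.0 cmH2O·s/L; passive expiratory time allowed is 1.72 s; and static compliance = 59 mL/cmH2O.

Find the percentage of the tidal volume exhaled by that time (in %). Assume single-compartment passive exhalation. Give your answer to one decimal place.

76.7

τ = R × C = 20.0 × 59 mL/cmH2O = 20.0 × 0.059 L/cmH2O = 1.18 s.
Passive exhalation: V(t)/V₀ = e^(−t/τ) = e^(−1.72/1.18) = 0.2328.
Fraction exhaled = 1 − 0.2328 = 0.7672 → 76.72%.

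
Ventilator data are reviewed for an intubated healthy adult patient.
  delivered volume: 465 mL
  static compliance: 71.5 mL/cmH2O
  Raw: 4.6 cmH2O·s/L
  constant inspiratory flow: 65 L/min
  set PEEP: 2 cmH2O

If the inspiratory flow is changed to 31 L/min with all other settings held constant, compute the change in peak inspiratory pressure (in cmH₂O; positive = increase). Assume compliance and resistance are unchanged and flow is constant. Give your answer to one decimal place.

Flow: 65 L/min ÷ 60 = 1.0833 L/s.
New flow: 31 L/min ÷ 60 = 0.5167 L/s.
PIP = Vt/C + R·V̇ + PEEP (constant-flow equation of motion).
Only the resistive term changes: ΔPIP = R × ΔV̇ = 4.6 × (0.5167 − 1.0833) = 4.6 × -0.5666 = -2.606 cmH2O.

-2.6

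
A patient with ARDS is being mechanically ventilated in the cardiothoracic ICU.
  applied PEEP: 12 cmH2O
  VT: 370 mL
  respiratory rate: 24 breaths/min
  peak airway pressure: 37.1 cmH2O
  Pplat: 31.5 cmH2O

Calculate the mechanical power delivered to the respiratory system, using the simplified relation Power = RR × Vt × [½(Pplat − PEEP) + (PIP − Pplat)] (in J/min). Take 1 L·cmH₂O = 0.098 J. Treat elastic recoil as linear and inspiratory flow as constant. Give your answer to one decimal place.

13.4

Per-breath work = Vt × [½(Pplat−PEEP) + (PIP−Pplat)] = 0.370 × [0.5×19.5 + 5.6] = 0.370 × 15.35 = 5.68 L·cmH2O.
Power = 24 × 5.68 = 136.32 L·cmH2O/min.
× 0.098 J/(L·cmH2O) → 13.359 J/min.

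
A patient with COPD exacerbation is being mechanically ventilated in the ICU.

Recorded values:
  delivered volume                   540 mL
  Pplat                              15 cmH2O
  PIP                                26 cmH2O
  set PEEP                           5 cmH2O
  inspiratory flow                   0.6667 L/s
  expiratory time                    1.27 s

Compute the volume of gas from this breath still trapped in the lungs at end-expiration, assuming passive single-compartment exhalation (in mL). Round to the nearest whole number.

130

R = (PIP − Pplat)/V̇ = (26 − 15) / 0.6667 = 11.0/0.6667 = 16.499 cmH2O·s/L.
C = Vt/(Pplat − PEEP) = 540.0 / (15 − 5) = 540.0/10.0 = 54.0 mL/cmH2O.
τ = R × C = 16.499 × 0.054 L/cmH2O = 0.8909 s.
Fraction remaining = e^(−Te/τ) = e^(−1.27/0.8909) = 0.2404.
Trapped volume = 540.0 × 0.2404 = 129.82 mL.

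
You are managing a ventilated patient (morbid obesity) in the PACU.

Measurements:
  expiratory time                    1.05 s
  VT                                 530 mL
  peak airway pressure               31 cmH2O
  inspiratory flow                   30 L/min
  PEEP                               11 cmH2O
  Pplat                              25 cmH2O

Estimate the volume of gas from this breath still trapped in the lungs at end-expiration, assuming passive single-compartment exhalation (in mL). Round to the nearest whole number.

Flow: 30 L/min ÷ 60 = 0.5 L/s.
R = (PIP − Pplat)/V̇ = (31 − 25) / 0.5 = 6.0/0.5 = 12.0 cmH2O·s/L.
C = Vt/(Pplat − PEEP) = 530.0 / (25 − 11) = 530.0/14.0 = 37.857 mL/cmH2O.
τ = R × C = 12.0 × 0.03786 L/cmH2O = 0.4543 s.
Fraction remaining = e^(−Te/τ) = e^(−1.05/0.4543) = 0.09914.
Trapped volume = 530.0 × 0.09914 = 52.544 mL.

53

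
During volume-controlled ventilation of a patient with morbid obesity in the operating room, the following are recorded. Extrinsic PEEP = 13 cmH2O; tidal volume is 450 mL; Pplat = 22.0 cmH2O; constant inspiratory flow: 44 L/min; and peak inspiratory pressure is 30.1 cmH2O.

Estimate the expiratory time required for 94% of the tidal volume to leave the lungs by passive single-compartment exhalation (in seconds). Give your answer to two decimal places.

1.55

Flow: 44 L/min ÷ 60 = 0.7333 L/s.
R = (PIP − Pplat)/V̇ = (30.1 − 22.0) / 0.7333 = 8.1/0.7333 = 11.046 cmH2O·s/L.
C = Vt/(Pplat − PEEP) = 450.0 / (22.0 − 13) = 450.0/9.0 = 50.0 mL/cmH2O.
τ = R × C = 11.046 × 0.05 L/cmH2O = 0.5523 s.
t = −τ·ln(1 − 0.94) = −0.5523·ln(0.06) = 1.554 s.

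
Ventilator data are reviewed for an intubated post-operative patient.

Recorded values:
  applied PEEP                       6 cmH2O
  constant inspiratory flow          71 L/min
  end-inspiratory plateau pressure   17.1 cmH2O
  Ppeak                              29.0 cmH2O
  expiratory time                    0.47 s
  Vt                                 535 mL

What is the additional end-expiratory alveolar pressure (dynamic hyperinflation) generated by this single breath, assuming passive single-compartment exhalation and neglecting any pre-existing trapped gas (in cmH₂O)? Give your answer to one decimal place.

4.2

Flow: 71 L/min ÷ 60 = 1.1833 L/s.
R = (PIP − Pplat)/V̇ = (29.0 − 17.1) / 1.1833 = 11.9/1.1833 = 10.057 cmH2O·s/L.
C = Vt/(Pplat − PEEP) = 535.0 / (17.1 − 6) = 535.0/11.1 = 48.198 mL/cmH2O.
τ = R × C = 10.057 × 0.0482 L/cmH2O = 0.4847 s.
Fraction remaining = e^(−Te/τ) = e^(−0.47/0.4847) = 0.3792; trapped volume = 535.0 × 0.3792 = 202.87 mL.
Additional alveolar pressure from trapping ≈ V_trapped / C = 202.87 / 48.198 = 4.209 cmH2O.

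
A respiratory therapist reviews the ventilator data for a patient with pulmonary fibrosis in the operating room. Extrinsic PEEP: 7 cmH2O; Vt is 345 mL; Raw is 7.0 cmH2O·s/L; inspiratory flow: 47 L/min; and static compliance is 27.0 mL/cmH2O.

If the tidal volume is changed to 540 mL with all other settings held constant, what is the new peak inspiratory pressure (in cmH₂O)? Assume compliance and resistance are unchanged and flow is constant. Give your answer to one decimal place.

Flow: 47 L/min ÷ 60 = 0.7833 L/s.
PIP = Vt/C + R·V̇ + PEEP (constant-flow equation of motion).
Only the elastic term changes: ΔPIP = ΔVt / C = (540 − 345) / 27.0 = 7.222 cmH2O.
Original PIP = 345/27.0 + 7.0×0.7833 + 7 = 25.261 cmH2O; new PIP = 25.261 + (7.222) = 32.483 cmH2O.

32.5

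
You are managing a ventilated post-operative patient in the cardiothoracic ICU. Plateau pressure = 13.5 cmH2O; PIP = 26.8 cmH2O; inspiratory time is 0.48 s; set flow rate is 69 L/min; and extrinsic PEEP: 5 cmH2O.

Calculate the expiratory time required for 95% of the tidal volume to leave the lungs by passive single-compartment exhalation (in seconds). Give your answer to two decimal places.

2.25

Flow: 69 L/min ÷ 60 = 1.15 L/s.
Vt = flow × Ti = 1.15 L/s × 0.48 s × 1000 mL/L = 552.0 mL.
R = (PIP − Pplat)/V̇ = (26.8 − 13.5) / 1.15 = 13.3/1.15 = 11.565 cmH2O·s/L.
C = Vt/(Pplat − PEEP) = 552.0 / (13.5 − 5) = 552.0/8.5 = 64.941 mL/cmH2O.
τ = R × C = 11.565 × 0.06494 L/cmH2O = 0.751 s.
t = −τ·ln(1 − 0.95) = −0.751·ln(0.05) = 2.25 s.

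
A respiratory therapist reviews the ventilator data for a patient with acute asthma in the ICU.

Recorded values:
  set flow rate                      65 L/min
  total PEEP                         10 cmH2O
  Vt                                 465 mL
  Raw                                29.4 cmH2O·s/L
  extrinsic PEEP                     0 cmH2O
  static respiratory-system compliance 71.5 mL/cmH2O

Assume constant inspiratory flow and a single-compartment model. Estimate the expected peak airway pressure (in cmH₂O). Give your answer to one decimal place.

48.4

Flow: 65 L/min ÷ 60 = 1.0833 L/s.
Total PEEP = 10 cmH2O (set 0 + intrinsic 10); this is the baseline alveolar pressure.
Equation of motion (constant flow): PIP = Vt/C + R·V̇ + PEEP.
PIP = 465/71.5 + 29.4×1.0833 + 10 = 6.503 + 31.849 + 10 = 48.352 cmH2O.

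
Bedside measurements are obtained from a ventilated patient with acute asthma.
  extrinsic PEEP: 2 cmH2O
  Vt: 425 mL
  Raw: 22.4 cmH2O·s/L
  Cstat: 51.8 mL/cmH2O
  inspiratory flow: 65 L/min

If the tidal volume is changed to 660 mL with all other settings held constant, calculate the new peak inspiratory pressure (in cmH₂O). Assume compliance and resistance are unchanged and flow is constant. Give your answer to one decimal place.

Flow: 65 L/min ÷ 60 = 1.0833 L/s.
PIP = Vt/C + R·V̇ + PEEP (constant-flow equation of motion).
Only the elastic term changes: ΔPIP = ΔVt / C = (660 − 425) / 51.8 = 4.537 cmH2O.
Original PIP = 425/51.8 + 22.4×1.0833 + 2 = 34.471 cmH2O; new PIP = 34.471 + (4.537) = 39.008 cmH2O.

39.0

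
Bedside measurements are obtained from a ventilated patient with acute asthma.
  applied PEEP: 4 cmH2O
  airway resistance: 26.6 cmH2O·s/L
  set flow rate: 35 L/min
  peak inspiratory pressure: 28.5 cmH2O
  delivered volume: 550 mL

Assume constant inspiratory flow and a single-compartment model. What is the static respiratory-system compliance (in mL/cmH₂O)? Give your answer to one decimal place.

Flow: 35 L/min ÷ 60 = 0.5833 L/s.
Equation of motion (constant flow): PIP = Vt/C + R·V̇ + PEEP.
Vt/C = PIP − R·V̇ − PEEP = 28.5 − 26.6×0.5833 − 4 = 28.5 − 15.516 − 4 = 8.984 cmH2O.
C = Vt / 8.984 = 550 / 8.984 = 61.22 mL/cmH2O.

61.2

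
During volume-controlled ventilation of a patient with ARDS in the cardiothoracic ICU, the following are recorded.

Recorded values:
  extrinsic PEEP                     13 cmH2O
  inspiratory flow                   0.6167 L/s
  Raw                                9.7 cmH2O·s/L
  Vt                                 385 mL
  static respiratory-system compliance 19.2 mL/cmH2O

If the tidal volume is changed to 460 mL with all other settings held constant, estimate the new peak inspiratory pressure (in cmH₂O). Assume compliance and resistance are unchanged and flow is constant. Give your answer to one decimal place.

PIP = Vt/C + R·V̇ + PEEP (constant-flow equation of motion).
Only the elastic term changes: ΔPIP = ΔVt / C = (460 − 385) / 19.2 = 3.906 cmH2O.
Original PIP = 385/19.2 + 9.7×0.6167 + 13 = 39.034 cmH2O; new PIP = 39.034 + (3.906) = 42.94 cmH2O.

42.9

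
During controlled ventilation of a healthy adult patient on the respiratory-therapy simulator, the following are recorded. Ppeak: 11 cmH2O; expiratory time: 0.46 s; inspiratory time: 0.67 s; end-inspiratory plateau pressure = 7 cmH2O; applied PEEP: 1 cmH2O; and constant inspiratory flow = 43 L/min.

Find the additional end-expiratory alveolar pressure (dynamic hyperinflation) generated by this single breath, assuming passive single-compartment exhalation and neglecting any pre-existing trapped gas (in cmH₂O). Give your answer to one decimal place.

2.1

Flow: 43 L/min ÷ 60 = 0.7167 L/s.
Vt = flow × Ti = 0.7167 L/s × 0.67 s × 1000 mL/L = 480.19 mL.
R = (PIP − Pplat)/V̇ = (11 − 7) / 0.7167 = 4.0/0.7167 = 5.581 cmH2O·s/L.
C = Vt/(Pplat − PEEP) = 480.19 / (7 − 1) = 480.19/6.0 = 80.032 mL/cmH2O.
τ = R × C = 5.581 × 0.08003 L/cmH2O = 0.4466 s.
Fraction remaining = e^(−Te/τ) = e^(−0.46/0.4466) = 0.357; trapped volume = 480.19 × 0.357 = 171.43 mL.
Additional alveolar pressure from trapping ≈ V_trapped / C = 171.43 / 80.032 = 2.142 cmH2O.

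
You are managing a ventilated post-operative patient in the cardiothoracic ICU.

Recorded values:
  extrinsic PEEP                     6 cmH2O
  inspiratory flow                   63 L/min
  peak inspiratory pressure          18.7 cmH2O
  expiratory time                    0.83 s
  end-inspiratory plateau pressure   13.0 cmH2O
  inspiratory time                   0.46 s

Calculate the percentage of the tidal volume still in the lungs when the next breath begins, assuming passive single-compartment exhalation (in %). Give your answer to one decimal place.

Flow: 63 L/min ÷ 60 = 1.05 L/s.
Vt = flow × Ti = 1.05 L/s × 0.46 s × 1000 mL/L = 483.0 mL.
R = (PIP − Pplat)/V̇ = (18.7 − 13.0) / 1.05 = 5.7/1.05 = 5.429 cmH2O·s/L.
C = Vt/(Pplat − PEEP) = 483.0 / (13.0 − 6) = 483.0/7.0 = 69.0 mL/cmH2O.
τ = R × C = 5.429 × 0.069 L/cmH2O = 0.3746 s.
Fraction remaining at end-expiration = e^(−Te/τ) = e^(−0.83/0.3746) = 0.1091 → 10.91%.

10.9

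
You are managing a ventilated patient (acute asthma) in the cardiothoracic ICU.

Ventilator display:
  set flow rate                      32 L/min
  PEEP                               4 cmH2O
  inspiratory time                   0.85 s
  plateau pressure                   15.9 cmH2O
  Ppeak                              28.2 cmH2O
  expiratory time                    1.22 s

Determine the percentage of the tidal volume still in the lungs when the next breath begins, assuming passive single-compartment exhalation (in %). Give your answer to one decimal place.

24.9

Flow: 32 L/min ÷ 60 = 0.5333 L/s.
Vt = flow × Ti = 0.5333 L/s × 0.85 s × 1000 mL/L = 453.31 mL.
R = (PIP − Pplat)/V̇ = (28.2 − 15.9) / 0.5333 = 12.3/0.5333 = 23.064 cmH2O·s/L.
C = Vt/(Pplat − PEEP) = 453.31 / (15.9 − 4) = 453.31/11.9 = 38.093 mL/cmH2O.
τ = R × C = 23.064 × 0.03809 L/cmH2O = 0.8785 s.
Fraction remaining at end-expiration = e^(−Te/τ) = e^(−1.22/0.8785) = 0.2494 → 24.94%.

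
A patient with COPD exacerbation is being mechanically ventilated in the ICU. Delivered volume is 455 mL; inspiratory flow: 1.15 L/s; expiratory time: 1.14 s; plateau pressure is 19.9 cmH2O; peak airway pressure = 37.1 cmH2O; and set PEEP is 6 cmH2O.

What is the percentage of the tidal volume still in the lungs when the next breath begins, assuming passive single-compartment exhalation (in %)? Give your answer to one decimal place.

9.7

R = (PIP − Pplat)/V̇ = (37.1 − 19.9) / 1.15 = 17.2/1.15 = 14.957 cmH2O·s/L.
C = Vt/(Pplat − PEEP) = 455.0 / (19.9 − 6) = 455.0/13.9 = 32.734 mL/cmH2O.
τ = R × C = 14.957 × 0.03273 L/cmH2O = 0.4895 s.
Fraction remaining at end-expiration = e^(−Te/τ) = e^(−1.14/0.4895) = 0.0974 → 9.74%.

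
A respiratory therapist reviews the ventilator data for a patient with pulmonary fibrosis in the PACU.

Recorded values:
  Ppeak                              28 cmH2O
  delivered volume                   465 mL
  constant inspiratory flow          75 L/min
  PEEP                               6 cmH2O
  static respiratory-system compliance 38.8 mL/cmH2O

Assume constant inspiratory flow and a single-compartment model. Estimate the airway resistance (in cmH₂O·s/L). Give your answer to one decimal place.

Flow: 75 L/min ÷ 60 = 1.25 L/s.
Equation of motion (constant flow): PIP = Vt/C + R·V̇ + PEEP.
R·V̇ = PIP − Vt/C − PEEP = 28 − 465/38.8 − 6 = 28 − 11.985 − 6 = 10.015 cmH2O.
R = 10.015 / 1.25 = 8.012 cmH2O·s/L.

8.0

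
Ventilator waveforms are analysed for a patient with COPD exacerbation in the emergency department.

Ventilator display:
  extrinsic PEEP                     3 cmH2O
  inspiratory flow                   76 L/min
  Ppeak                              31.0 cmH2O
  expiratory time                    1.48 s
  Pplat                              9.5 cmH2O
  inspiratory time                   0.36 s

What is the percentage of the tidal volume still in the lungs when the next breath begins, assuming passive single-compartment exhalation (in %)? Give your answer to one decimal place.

28.9

Flow: 76 L/min ÷ 60 = 1.2667 L/s.
Vt = flow × Ti = 1.2667 L/s × 0.36 s × 1000 mL/L = 456.01 mL.
R = (PIP − Pplat)/V̇ = (31.0 − 9.5) / 1.2667 = 21.5/1.2667 = 16.973 cmH2O·s/L.
C = Vt/(Pplat − PEEP) = 456.01 / (9.5 − 3) = 456.01/6.5 = 70.155 mL/cmH2O.
τ = R × C = 16.973 × 0.07016 L/cmH2O = 1.191 s.
Fraction remaining at end-expiration = e^(−Te/τ) = e^(−1.48/1.191) = 0.2886 → 28.86%.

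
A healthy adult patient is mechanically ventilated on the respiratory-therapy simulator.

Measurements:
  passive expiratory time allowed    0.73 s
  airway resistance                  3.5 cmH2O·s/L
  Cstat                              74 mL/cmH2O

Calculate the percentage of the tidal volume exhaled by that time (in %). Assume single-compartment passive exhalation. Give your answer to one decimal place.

94.0

τ = R × C = 3.5 × 74 mL/cmH2O = 3.5 × 0.074 L/cmH2O = 0.259 s.
Passive exhalation: V(t)/V₀ = e^(−t/τ) = e^(−0.73/0.259) = 0.05969.
Fraction exhaled = 1 − 0.05969 = 0.9403 → 94.03%.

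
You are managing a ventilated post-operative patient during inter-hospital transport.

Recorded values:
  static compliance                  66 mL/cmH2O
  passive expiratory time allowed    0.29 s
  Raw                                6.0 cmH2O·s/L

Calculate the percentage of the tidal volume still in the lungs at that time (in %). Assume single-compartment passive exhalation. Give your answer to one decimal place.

48.1

τ = R × C = 6.0 × 66 mL/cmH2O = 6.0 × 0.066 L/cmH2O = 0.396 s.
Passive exhalation: V(t)/V₀ = e^(−t/τ) = e^(−0.29/0.396) = 0.4808.
Fraction remaining = 0.4808 → 48.08%.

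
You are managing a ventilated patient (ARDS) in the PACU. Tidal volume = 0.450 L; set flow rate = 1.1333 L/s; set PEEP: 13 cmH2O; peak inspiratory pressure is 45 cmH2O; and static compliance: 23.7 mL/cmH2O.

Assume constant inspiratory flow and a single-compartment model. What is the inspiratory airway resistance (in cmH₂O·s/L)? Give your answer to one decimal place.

11.5

Equation of motion (constant flow): PIP = Vt/C + R·V̇ + PEEP.
R·V̇ = PIP − Vt/C − PEEP = 45 − 450/23.7 − 13 = 45 − 18.987 − 13 = 13.013 cmH2O.
R = 13.013 / 1.1333 = 11.482 cmH2O·s/L.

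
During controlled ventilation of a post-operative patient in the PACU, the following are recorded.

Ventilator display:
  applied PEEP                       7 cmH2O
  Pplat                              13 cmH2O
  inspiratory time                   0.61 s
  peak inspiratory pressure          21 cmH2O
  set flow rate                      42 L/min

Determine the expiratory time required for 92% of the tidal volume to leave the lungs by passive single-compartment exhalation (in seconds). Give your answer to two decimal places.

2.05

Flow: 42 L/min ÷ 60 = 0.7 L/s.
Vt = flow × Ti = 0.7 L/s × 0.61 s × 1000 mL/L = 427.0 mL.
R = (PIP − Pplat)/V̇ = (21 − 13) / 0.7 = 8.0/0.7 = 11.429 cmH2O·s/L.
C = Vt/(Pplat − PEEP) = 427.0 / (13 − 7) = 427.0/6.0 = 71.167 mL/cmH2O.
τ = R × C = 11.429 × 0.07117 L/cmH2O = 0.8134 s.
t = −τ·ln(1 − 0.92) = −0.8134·ln(0.08) = 2.054 s.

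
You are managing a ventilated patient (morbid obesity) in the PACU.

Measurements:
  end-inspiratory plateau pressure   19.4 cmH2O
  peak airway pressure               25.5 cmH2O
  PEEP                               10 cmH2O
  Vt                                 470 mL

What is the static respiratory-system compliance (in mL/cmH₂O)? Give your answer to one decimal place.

50.0

Cstat = Vt / (Pplat − PEEP) = 470 / (19.4 − 10) = 470 / 9.4 = 50.0 mL/cmH2O.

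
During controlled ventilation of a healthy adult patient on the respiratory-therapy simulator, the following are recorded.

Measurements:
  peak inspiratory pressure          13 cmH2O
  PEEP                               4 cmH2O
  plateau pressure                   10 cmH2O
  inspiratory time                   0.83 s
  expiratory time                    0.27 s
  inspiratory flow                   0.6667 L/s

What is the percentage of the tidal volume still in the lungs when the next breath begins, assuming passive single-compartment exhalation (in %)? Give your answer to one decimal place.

52.2

Vt = flow × Ti = 0.6667 L/s × 0.83 s × 1000 mL/L = 553.36 mL.
R = (PIP − Pplat)/V̇ = (13 − 10) / 0.6667 = 3.0/0.6667 = 4.5 cmH2O·s/L.
C = Vt/(Pplat − PEEP) = 553.36 / (10 − 4) = 553.36/6.0 = 92.227 mL/cmH2O.
τ = R × C = 4.5 × 0.09223 L/cmH2O = 0.415 s.
Fraction remaining at end-expiration = e^(−Te/τ) = e^(−0.27/0.415) = 0.5217 → 52.17%.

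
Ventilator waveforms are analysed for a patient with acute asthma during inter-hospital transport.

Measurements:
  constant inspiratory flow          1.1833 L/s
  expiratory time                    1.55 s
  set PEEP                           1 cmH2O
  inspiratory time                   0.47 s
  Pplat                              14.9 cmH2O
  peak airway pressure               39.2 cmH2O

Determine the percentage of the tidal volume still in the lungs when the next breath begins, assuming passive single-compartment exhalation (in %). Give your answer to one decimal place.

Vt = flow × Ti = 1.1833 L/s × 0.47 s × 1000 mL/L = 556.15 mL.
R = (PIP − Pplat)/V̇ = (39.2 − 14.9) / 1.1833 = 24.3/1.1833 = 20.536 cmH2O·s/L.
C = Vt/(Pplat − PEEP) = 556.15 / (14.9 − 1) = 556.15/13.9 = 40.011 mL/cmH2O.
τ = R × C = 20.536 × 0.04001 L/cmH2O = 0.8216 s.
Fraction remaining at end-expiration = e^(−Te/τ) = e^(−1.55/0.8216) = 0.1516 → 15.16%.

15.2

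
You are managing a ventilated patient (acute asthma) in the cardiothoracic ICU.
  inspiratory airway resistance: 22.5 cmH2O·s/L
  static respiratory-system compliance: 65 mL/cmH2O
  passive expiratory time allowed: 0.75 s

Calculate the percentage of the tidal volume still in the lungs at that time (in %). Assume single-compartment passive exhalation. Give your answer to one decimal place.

τ = R × C = 22.5 × 65 mL/cmH2O = 22.5 × 0.065 L/cmH2O = 1.463 s.
Passive exhalation: V(t)/V₀ = e^(−t/τ) = e^(−0.75/1.463) = 0.5989.
Fraction remaining = 0.5989 → 59.89%.

59.9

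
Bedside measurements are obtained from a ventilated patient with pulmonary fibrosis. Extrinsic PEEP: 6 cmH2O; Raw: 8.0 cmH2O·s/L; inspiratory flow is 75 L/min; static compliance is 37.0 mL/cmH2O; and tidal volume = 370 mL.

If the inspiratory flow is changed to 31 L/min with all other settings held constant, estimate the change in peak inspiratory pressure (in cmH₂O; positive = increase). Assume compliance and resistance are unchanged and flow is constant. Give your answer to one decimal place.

-5.9

Flow: 75 L/min ÷ 60 = 1.25 L/s.
New flow: 31 L/min ÷ 60 = 0.5167 L/s.
PIP = Vt/C + R·V̇ + PEEP (constant-flow equation of motion).
Only the resistive term changes: ΔPIP = R × ΔV̇ = 8.0 × (0.5167 − 1.25) = 8.0 × -0.7333 = -5.866 cmH2O.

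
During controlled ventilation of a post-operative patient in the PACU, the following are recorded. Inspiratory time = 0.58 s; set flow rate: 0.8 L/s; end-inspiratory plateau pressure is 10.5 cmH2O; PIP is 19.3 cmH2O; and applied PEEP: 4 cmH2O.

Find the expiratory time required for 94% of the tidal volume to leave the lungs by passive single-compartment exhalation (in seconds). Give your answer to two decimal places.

2.21

Vt = flow × Ti = 0.8 L/s × 0.58 s × 1000 mL/L = 464.0 mL.
R = (PIP − Pplat)/V̇ = (19.3 − 10.5) / 0.8 = 8.8/0.8 = 11.0 cmH2O·s/L.
C = Vt/(Pplat − PEEP) = 464.0 / (10.5 − 4) = 464.0/6.5 = 71.385 mL/cmH2O.
τ = R × C = 11.0 × 0.07139 L/cmH2O = 0.7853 s.
t = −τ·ln(1 − 0.94) = −0.7853·ln(0.06) = 2.209 s.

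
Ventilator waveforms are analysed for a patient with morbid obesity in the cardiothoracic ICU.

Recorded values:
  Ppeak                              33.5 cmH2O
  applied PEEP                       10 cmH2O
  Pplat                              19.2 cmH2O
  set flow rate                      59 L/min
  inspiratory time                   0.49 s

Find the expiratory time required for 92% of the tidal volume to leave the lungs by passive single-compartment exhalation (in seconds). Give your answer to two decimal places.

1.92

Flow: 59 L/min ÷ 60 = 0.9833 L/s.
Vt = flow × Ti = 0.9833 L/s × 0.49 s × 1000 mL/L = 481.82 mL.
R = (PIP − Pplat)/V̇ = (33.5 − 19.2) / 0.9833 = 14.3/0.9833 = 14.543 cmH2O·s/L.
C = Vt/(Pplat − PEEP) = 481.82 / (19.2 − 10) = 481.82/9.2 = 52.372 mL/cmH2O.
τ = R × C = 14.543 × 0.05237 L/cmH2O = 0.7616 s.
t = −τ·ln(1 − 0.92) = −0.7616·ln(0.08) = 1.924 s.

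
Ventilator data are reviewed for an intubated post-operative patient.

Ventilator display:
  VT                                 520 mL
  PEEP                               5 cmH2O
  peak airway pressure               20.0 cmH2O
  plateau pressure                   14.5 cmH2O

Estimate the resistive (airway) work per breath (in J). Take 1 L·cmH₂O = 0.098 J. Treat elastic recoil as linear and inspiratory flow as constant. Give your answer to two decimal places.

With constant inspiratory flow the resistive pressure is constant at PIP − Pplat = 20.0 − 14.5 = 5.5 cmH2O, so resistive work = 5.5 × 0.520 = 2.86 L·cmH2O.
× 0.098 J/(L·cmH2O) → 0.2803 J.

0.28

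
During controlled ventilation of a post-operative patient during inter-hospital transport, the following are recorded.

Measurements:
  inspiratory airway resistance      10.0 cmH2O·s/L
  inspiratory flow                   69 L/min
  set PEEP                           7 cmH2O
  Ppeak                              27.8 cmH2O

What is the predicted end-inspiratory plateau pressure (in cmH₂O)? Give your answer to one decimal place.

Flow: 69 L/min ÷ 60 = 1.15 L/s.
Pplat = PIP − Raw × flow = 27.8 − 10.0 × 1.15 = 27.8 − 11.5 = 16.3 cmH2O.

16.3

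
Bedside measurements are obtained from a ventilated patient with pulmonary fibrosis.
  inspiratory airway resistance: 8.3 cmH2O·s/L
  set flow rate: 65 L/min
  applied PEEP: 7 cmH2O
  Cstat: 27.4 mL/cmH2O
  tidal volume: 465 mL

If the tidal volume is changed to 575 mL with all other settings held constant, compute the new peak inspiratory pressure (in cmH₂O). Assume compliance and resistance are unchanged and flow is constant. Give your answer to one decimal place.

37.0

Flow: 65 L/min ÷ 60 = 1.0833 L/s.
PIP = Vt/C + R·V̇ + PEEP (constant-flow equation of motion).
Only the elastic term changes: ΔPIP = ΔVt / C = (575 − 465) / 27.4 = 4.015 cmH2O.
Original PIP = 465/27.4 + 8.3×1.0833 + 7 = 32.962 cmH2O; new PIP = 32.962 + (4.015) = 36.977 cmH2O.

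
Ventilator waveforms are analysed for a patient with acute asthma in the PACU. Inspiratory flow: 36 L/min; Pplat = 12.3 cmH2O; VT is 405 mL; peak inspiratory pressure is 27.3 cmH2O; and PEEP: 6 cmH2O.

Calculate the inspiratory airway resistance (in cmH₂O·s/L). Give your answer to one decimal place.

25.0

Flow: 36 L/min ÷ 60 = 0.6 L/s.
Raw = (PIP − Pplat) / flow = (27.3 − 12.3) / 0.6 = 15.0 / 0.6 = 25.0 cmH2O·s/L.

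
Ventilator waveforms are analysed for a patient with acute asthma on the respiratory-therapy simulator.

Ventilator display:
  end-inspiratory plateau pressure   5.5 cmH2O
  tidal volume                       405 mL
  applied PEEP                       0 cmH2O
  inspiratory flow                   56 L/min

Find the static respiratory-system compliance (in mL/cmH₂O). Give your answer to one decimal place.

Cstat = Vt / (Pplat − PEEP) = 405 / (5.5 − 0) = 405 / 5.5 = 73.636 mL/cmH2O.

73.6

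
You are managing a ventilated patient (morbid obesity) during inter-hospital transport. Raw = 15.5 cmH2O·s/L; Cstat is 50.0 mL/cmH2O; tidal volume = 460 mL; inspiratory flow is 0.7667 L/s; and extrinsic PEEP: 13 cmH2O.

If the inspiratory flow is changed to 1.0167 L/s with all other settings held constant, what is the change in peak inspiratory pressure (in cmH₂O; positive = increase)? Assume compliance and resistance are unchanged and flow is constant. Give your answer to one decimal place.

3.9

PIP = Vt/C + R·V̇ + PEEP (constant-flow equation of motion).
Only the resistive term changes: ΔPIP = R × ΔV̇ = 15.5 × (1.0167 − 0.7667) = 15.5 × 0.25 = 3.875 cmH2O.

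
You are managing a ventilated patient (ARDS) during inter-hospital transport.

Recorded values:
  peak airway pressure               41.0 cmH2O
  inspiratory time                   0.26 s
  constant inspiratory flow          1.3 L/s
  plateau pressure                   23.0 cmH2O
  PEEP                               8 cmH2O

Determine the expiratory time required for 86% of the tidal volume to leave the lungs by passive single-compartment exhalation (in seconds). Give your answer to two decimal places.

Vt = flow × Ti = 1.3 L/s × 0.26 s × 1000 mL/L = 338.0 mL.
R = (PIP − Pplat)/V̇ = (41.0 − 23.0) / 1.3 = 18.0/1.3 = 13.846 cmH2O·s/L.
C = Vt/(Pplat − PEEP) = 338.0 / (23.0 − 8) = 338.0/15.0 = 22.533 mL/cmH2O.
τ = R × C = 13.846 × 0.02253 L/cmH2O = 0.312 s.
t = −τ·ln(1 − 0.86) = −0.312·ln(0.14) = 0.6134 s.

0.61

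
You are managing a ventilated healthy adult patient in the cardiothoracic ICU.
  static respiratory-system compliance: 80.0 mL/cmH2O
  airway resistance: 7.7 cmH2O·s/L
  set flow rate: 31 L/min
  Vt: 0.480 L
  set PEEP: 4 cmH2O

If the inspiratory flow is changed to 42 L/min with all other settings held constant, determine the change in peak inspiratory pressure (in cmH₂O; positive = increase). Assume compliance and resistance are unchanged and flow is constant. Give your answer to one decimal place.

1.4

Flow: 31 L/min ÷ 60 = 0.5167 L/s.
New flow: 42 L/min ÷ 60 = 0.7 L/s.
PIP = Vt/C + R·V̇ + PEEP (constant-flow equation of motion).
Only the resistive term changes: ΔPIP = R × ΔV̇ = 7.7 × (0.7 − 0.5167) = 7.7 × 0.1833 = 1.411 cmH2O.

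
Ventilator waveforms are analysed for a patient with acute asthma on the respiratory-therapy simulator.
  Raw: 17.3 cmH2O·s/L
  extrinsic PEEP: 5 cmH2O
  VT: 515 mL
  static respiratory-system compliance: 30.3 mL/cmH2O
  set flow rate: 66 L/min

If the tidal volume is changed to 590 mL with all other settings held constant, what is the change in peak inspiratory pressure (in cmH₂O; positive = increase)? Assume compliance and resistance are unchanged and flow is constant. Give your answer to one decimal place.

2.5

PIP = Vt/C + R·V̇ + PEEP (constant-flow equation of motion).
Only the elastic term changes: ΔPIP = ΔVt / C = (590 − 515) / 30.3 = 2.475 cmH2O.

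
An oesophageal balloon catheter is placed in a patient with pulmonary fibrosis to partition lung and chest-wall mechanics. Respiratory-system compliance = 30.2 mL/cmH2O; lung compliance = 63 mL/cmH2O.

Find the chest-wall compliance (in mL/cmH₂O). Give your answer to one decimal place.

1/Ccw = 1/Crs − 1/CL.
1/Ccw = 1/30.2 − 1/63 = 0.01724.
Ccw = 58.005 mL/cmH2O.

58.0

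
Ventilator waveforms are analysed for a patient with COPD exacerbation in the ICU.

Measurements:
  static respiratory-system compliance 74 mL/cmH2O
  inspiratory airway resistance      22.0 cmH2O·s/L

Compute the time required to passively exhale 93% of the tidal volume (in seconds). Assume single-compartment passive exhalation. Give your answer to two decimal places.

τ = R × C = 22.0 × 74 mL/cmH2O = 22.0 × 0.074 L/cmH2O = 1.628 s.
Exhaled fraction f = 1 − e^(−t/τ) → t = −τ·ln(1 − f) = −1.628·ln(0.07) = 4.329 s.

4.33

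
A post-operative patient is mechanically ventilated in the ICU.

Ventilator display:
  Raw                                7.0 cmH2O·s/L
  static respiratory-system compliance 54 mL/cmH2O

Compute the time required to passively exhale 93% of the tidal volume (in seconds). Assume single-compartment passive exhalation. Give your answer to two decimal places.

1.01

τ = R × C = 7.0 × 54 mL/cmH2O = 7.0 × 0.054 L/cmH2O = 0.378 s.
Exhaled fraction f = 1 − e^(−t/τ) → t = −τ·ln(1 − f) = −0.378·ln(0.07) = 1.005 s.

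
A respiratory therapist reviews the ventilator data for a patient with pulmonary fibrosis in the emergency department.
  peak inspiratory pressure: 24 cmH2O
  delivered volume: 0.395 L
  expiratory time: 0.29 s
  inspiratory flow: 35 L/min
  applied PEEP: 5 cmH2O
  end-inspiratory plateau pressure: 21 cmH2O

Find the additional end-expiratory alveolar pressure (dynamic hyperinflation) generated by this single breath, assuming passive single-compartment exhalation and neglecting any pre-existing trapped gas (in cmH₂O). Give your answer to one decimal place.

1.6

Flow: 35 L/min ÷ 60 = 0.5833 L/s.
R = (PIP − Pplat)/V̇ = (24 − 21) / 0.5833 = 3.0/0.5833 = 5.143 cmH2O·s/L.
C = Vt/(Pplat − PEEP) = 395.0 / (21 − 5) = 395.0/16.0 = 24.688 mL/cmH2O.
τ = R × C = 5.143 × 0.02469 L/cmH2O = 0.127 s.
Fraction remaining = e^(−Te/τ) = e^(−0.29/0.127) = 0.1019; trapped volume = 395.0 × 0.1019 = 40.251 mL.
Additional alveolar pressure from trapping ≈ V_trapped / C = 40.251 / 24.688 = 1.63 cmH2O.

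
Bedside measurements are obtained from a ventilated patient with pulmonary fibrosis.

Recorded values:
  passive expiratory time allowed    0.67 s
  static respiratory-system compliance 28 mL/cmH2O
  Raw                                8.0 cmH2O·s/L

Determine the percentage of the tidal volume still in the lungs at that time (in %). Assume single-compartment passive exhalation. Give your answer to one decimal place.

τ = R × C = 8.0 × 28 mL/cmH2O = 8.0 × 0.028 L/cmH2O = 0.224 s.
Passive exhalation: V(t)/V₀ = e^(−t/τ) = e^(−0.67/0.224) = 0.05023.
Fraction remaining = 0.05023 → 5.023%.

5.0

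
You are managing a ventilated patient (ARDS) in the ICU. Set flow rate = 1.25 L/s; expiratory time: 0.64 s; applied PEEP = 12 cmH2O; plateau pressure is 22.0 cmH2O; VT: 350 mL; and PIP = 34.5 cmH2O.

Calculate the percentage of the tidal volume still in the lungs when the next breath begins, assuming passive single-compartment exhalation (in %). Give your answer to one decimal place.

R = (PIP − Pplat)/V̇ = (34.5 − 22.0) / 1.25 = 12.5/1.25 = 10.0 cmH2O·s/L.
C = Vt/(Pplat − PEEP) = 350.0 / (22.0 − 12) = 350.0/10.0 = 35.0 mL/cmH2O.
τ = R × C = 10.0 × 0.035 L/cmH2O = 0.35 s.
Fraction remaining at end-expiration = e^(−Te/τ) = e^(−0.64/0.35) = 0.1606 → 16.06%.

16.1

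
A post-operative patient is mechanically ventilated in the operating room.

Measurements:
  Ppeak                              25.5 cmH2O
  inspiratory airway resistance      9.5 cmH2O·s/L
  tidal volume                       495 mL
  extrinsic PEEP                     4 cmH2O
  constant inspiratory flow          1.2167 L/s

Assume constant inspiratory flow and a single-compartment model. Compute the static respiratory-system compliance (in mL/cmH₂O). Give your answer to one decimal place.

Equation of motion (constant flow): PIP = Vt/C + R·V̇ + PEEP.
Vt/C = PIP − R·V̇ − PEEP = 25.5 − 9.5×1.2167 − 4 = 25.5 − 11.559 − 4 = 9.941 cmH2O.
C = Vt / 9.941 = 495 / 9.941 = 49.794 mL/cmH2O.

49.8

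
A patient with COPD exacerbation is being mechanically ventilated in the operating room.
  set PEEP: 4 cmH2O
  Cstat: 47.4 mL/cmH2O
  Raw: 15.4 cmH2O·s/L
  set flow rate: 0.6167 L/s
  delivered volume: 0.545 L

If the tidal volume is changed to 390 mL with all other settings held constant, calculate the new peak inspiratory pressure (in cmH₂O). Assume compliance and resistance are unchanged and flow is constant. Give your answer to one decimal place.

PIP = Vt/C + R·V̇ + PEEP (constant-flow equation of motion).
Only the elastic term changes: ΔPIP = ΔVt / C = (390 − 545) / 47.4 = -3.27 cmH2O.
Original PIP = 545/47.4 + 15.4×0.6167 + 4 = 24.995 cmH2O; new PIP = 24.995 + (-3.27) = 21.725 cmH2O.

21.7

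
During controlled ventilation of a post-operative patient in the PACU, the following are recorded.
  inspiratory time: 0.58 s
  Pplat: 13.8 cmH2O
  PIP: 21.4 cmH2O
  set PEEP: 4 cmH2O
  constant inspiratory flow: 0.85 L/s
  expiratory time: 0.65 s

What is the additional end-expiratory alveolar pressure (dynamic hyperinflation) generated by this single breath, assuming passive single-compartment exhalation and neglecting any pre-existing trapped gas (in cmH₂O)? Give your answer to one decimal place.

2.3

Vt = flow × Ti = 0.85 L/s × 0.58 s × 1000 mL/L = 493.0 mL.
R = (PIP − Pplat)/V̇ = (21.4 − 13.8) / 0.85 = 7.6/0.85 = 8.941 cmH2O·s/L.
C = Vt/(Pplat − PEEP) = 493.0 / (13.8 − 4) = 493.0/9.8 = 50.306 mL/cmH2O.
τ = R × C = 8.941 × 0.05031 L/cmH2O = 0.4498 s.
Fraction remaining = e^(−Te/τ) = e^(−0.65/0.4498) = 0.2357; trapped volume = 493.0 × 0.2357 = 116.2 mL.
Additional alveolar pressure from trapping ≈ V_trapped / C = 116.2 / 50.306 = 2.31 cmH2O.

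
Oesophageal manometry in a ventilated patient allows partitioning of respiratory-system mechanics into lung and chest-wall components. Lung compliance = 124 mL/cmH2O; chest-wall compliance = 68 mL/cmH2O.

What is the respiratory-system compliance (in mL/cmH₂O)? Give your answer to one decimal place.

Lung and chest wall are elastances in series: 1/Crs = 1/CL + 1/Ccw.
1/Crs = 1/124 + 1/68 = 0.02277.
Crs = 43.917 mL/cmH2O.

43.9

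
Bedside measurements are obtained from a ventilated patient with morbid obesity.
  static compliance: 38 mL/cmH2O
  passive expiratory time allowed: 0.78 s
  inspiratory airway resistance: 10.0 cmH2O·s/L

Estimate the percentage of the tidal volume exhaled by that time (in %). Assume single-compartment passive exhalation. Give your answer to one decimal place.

87.2

τ = R × C = 10.0 × 38 mL/cmH2O = 10.0 × 0.038 L/cmH2O = 0.38 s.
Passive exhalation: V(t)/V₀ = e^(−t/τ) = e^(−0.78/0.38) = 0.1284.
Fraction exhaled = 1 − 0.1284 = 0.8716 → 87.16%.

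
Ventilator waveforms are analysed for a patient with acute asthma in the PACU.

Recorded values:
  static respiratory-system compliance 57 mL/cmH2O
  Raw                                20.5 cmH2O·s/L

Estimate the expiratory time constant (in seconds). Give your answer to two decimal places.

τ = R × C = 20.5 × 57 mL/cmH2O = 20.5 × 0.057 L/cmH2O = 1.169 s.

1.17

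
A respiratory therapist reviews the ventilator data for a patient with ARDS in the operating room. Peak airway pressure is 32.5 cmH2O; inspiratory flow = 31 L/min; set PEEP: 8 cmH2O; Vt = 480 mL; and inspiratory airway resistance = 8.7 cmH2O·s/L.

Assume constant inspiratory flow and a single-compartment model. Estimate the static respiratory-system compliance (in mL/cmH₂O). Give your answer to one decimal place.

Flow: 31 L/min ÷ 60 = 0.5167 L/s.
Equation of motion (constant flow): PIP = Vt/C + R·V̇ + PEEP.
Vt/C = PIP − R·V̇ − PEEP = 32.5 − 8.7×0.5167 − 8 = 32.5 − 4.495 − 8 = 20.005 cmH2O.
C = Vt / 20.005 = 480 / 20.005 = 23.994 mL/cmH2O.

24.0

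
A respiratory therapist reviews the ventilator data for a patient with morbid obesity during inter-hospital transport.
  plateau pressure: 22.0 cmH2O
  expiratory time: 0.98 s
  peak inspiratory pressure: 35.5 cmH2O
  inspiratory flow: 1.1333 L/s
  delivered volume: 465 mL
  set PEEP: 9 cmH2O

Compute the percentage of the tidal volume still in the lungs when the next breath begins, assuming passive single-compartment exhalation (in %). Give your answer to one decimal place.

R = (PIP − Pplat)/V̇ = (35.5 − 22.0) / 1.1333 = 13.5/1.1333 = 11.912 cmH2O·s/L.
C = Vt/(Pplat − PEEP) = 465.0 / (22.0 − 9) = 465.0/13.0 = 35.769 mL/cmH2O.
τ = R × C = 11.912 × 0.03577 L/cmH2O = 0.4261 s.
Fraction remaining at end-expiration = e^(−Te/τ) = e^(−0.98/0.4261) = 0.1003 → 10.03%.

10.0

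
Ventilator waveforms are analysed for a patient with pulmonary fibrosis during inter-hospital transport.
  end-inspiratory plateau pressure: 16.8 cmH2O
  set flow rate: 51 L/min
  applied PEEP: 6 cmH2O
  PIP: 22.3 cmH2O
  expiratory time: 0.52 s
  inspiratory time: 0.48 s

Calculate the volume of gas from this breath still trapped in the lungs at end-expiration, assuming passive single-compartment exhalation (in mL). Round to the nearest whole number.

49

Flow: 51 L/min ÷ 60 = 0.85 L/s.
Vt = flow × Ti = 0.85 L/s × 0.48 s × 1000 mL/L = 408.0 mL.
R = (PIP − Pplat)/V̇ = (22.3 − 16.8) / 0.85 = 5.5/0.85 = 6.471 cmH2O·s/L.
C = Vt/(Pplat − PEEP) = 408.0 / (16.8 − 6) = 408.0/10.8 = 37.778 mL/cmH2O.
τ = R × C = 6.471 × 0.03778 L/cmH2O = 0.2445 s.
Fraction remaining = e^(−Te/τ) = e^(−0.52/0.2445) = 0.1192.
Trapped volume = 408.0 × 0.1192 = 48.634 mL.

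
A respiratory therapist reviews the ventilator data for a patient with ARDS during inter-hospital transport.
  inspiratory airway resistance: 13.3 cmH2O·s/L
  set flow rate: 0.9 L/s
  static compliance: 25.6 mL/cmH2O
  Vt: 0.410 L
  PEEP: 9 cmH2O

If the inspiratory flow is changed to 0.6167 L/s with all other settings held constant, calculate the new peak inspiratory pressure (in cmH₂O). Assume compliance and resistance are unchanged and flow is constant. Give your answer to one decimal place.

33.2

PIP = Vt/C + R·V̇ + PEEP (constant-flow equation of motion).
Only the resistive term changes: ΔPIP = R × ΔV̇ = 13.3 × (0.6167 − 0.9) = 13.3 × -0.2833 = -3.768 cmH2O.
Original PIP = 410/25.6 + 13.3×0.9 + 9 = 36.986 cmH2O; new PIP = 36.986 + (-3.768) = 33.218 cmH2O.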